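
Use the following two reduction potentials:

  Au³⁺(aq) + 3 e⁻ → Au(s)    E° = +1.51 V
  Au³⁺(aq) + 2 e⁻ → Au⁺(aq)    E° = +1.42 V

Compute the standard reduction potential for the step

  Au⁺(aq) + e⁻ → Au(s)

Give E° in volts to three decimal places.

+1.690 V

Sequential free energies add, so n₃E°₃ = n₁E°₁ + n₂E°₂.
With n₃ = 3, and the known step contributing 2×(+1.42) V, the unknown satisfies 1·E° = 3×(+1.51) − 2×(+1.42) = +1.690.
E° = +1.690 / 1 = +1.690 V.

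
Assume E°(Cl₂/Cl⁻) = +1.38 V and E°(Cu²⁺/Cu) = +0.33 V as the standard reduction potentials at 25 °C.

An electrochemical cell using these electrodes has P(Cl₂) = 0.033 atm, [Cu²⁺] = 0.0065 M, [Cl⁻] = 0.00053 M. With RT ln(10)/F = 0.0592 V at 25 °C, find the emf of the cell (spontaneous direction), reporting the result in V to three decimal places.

+1.265 V

Cl₂/Cl⁻ is the cathode (higher E°), Cu²⁺/Cu the anode: E°cell = +1.38 − (+0.33) = +1.05 V, n = 2.
Overall: Cl₂(g) + Cu(s) → 2 Cl⁻(aq) + Cu²⁺(aq)
Q = [Cl⁻]^2·[Cu²⁺] / (P(Cl₂)); log Q = -7.257.
E = E° − (0.0592/n) log Q = +1.05 − (0.0592/2)(-7.257) = +1.265 V.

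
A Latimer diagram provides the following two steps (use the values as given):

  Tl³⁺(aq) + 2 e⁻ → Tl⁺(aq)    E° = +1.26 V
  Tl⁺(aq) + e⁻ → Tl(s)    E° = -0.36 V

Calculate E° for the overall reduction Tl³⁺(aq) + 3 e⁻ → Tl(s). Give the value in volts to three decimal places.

+0.720 V

Adding the free-energy changes (−nFE°) of the two steps gives −n₃FE°₃ = −n₁FE°₁ − n₂FE°₂.
E°₃ = (2×+1.26 + 1×-0.36) / 3 = (+2.160) / 3 = +0.720 V.
Simply averaging or adding the two E° values would be wrong; the electron-weighted sum is required.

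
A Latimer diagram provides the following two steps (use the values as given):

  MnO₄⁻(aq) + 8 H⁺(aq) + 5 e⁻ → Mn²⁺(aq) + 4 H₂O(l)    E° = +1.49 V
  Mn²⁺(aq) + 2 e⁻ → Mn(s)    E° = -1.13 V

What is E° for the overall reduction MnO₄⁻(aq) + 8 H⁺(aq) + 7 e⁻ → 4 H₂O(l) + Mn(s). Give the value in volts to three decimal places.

Since ΔG° = −nFE° is additive over sequential reductions, n₃E°₃ = n₁E°₁ + n₂E°₂.
E°₃ = (5×+1.49 + 2×-1.13) / 7 = (+5.190) / 7 = +0.741 V.

+0.741 V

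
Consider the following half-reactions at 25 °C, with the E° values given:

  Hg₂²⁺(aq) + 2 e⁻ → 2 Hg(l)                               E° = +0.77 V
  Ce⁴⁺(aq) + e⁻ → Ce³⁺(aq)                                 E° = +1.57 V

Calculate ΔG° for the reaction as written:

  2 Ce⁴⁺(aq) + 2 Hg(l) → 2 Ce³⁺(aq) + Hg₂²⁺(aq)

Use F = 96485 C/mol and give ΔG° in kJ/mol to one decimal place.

As written, Ce⁴⁺/Ce³⁺ is reduced (cathode) and Hg₂²⁺/Hg is oxidised (anode), so E°cell = (+1.57) − (+0.77) = +0.80 V.
Balancing electrons gives n = 2.
ΔG° = −nFE° = −(2)(96485)(+0.80) = -154,376 J = -154.4 kJ/mol.

-154.4 kJ/mol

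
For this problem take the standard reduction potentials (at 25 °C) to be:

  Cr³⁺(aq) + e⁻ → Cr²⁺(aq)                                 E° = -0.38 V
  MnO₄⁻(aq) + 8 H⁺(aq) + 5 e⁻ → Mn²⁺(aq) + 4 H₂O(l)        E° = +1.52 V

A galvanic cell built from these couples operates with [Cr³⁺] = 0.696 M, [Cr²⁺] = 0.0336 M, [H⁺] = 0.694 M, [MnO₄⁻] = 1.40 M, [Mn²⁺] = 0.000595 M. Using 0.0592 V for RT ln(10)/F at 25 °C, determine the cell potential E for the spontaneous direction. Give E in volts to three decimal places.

+1.847 V

MnO₄⁻/Mn²⁺ is the cathode (higher E°), Cr³⁺/Cr²⁺ the anode: E°cell = +1.52 − (-0.38) = +1.90 V, n = 5.
Overall: MnO₄⁻(aq) + 8 H⁺(aq) + 5 Cr²⁺(aq) → Mn²⁺(aq) + 4 H₂O(l) + 5 Cr³⁺(aq)
Q = [Mn²⁺]·[Cr³⁺]^5 / ([MnO₄⁻]·[H⁺]^8·[Cr²⁺]^5); log Q = 4.479.
E = E° − (0.0592/n) log Q = +1.90 − (0.0592/5)(4.479) = +1.847 V.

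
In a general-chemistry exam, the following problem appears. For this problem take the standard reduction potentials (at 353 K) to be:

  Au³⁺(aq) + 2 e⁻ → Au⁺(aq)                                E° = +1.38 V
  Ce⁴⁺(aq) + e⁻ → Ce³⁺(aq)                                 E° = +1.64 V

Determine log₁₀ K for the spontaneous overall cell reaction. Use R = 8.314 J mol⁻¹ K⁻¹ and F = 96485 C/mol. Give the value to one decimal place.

7.4

Cathode: Ce⁴⁺/Ce³⁺; anode: Au³⁺/Au⁺. E°cell = (+1.64) − (+1.38) = +0.26 V, with n = 2.
ΔG° = −nFE° = −RT ln K, so ln K = nFE°/(RT) = (2)(96485)(+0.26) / ((8.314)(353)) = 17.095.
log₁₀ K = 17.095 / ln 10 = 7.4.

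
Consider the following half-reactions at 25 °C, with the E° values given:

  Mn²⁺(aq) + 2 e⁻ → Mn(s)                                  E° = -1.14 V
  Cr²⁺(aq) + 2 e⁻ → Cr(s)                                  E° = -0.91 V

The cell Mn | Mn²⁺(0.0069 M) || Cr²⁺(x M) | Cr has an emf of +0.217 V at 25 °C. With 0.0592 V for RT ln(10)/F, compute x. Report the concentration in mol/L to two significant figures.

0.0025 M

Cr²⁺/Cr is the cathode, Mn²⁺/Mn the anode: E°cell = +0.23 V, n = 2.
Overall reaction: Cr²⁺(aq) + Mn(s) → Cr(s) + Mn²⁺(aq); Q = [Mn²⁺]^1/[Cr²⁺]^1.
From E = E° − (0.0592/n) log Q: log Q = (E° − E)·n/0.0592 = (+0.23 − (+0.217))·2/0.0592 = 0.4392.
So 1·log[Cr²⁺] = 1·log(0.0069) − log Q = -2.1612 − (0.4392) = -2.6004; [Cr²⁺] = 10^(-2.6004) ≈ 0.0025 M.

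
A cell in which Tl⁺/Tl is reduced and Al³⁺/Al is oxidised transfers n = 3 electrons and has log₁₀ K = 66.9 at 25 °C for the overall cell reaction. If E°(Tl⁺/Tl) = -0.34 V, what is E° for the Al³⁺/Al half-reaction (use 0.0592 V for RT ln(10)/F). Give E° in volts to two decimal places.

-1.66 V

E°cell = (0.0592/n)·log K = (0.0592/3)(66.9) = +1.320 V.
Since Tl⁺/Tl is the cathode and Al³⁺/Al the anode, E°cell = E°(Tl⁺/Tl) − E°(Al³⁺/Al).
So E°(Al³⁺/Al) = E°(Tl⁺/Tl) − E°cell = (-0.34) − (+1.320) = -1.66 V.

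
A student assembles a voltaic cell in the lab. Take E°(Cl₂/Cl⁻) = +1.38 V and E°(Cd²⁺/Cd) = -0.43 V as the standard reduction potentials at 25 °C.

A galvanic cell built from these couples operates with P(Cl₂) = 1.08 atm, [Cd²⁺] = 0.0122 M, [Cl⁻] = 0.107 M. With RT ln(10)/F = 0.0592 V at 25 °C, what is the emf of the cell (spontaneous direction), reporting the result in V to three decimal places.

+1.925 V

Cl₂/Cl⁻ is the cathode (higher E°), Cd²⁺/Cd the anode: E°cell = +1.38 − (-0.43) = +1.81 V, n = 2.
Overall: Cl₂(g) + Cd(s) → 2 Cl⁻(aq) + Cd²⁺(aq)
Q = [Cl⁻]^2·[Cd²⁺] / (P(Cl₂)); log Q = -3.888.
E = E° − (0.0592/n) log Q = +1.81 − (0.0592/2)(-3.888) = +1.925 V.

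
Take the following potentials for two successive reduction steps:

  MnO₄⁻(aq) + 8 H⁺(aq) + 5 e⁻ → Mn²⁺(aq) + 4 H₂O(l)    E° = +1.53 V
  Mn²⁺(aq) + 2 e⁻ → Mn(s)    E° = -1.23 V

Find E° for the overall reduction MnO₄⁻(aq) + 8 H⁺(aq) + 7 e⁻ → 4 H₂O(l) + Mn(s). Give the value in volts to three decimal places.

+0.741 V

Since ΔG° = −nFE° is additive over sequential reductions, n₃E°₃ = n₁E°₁ + n₂E°₂.
E°₃ = (5×+1.53 + 2×-1.23) / 7 = (+5.190) / 7 = +0.741 V.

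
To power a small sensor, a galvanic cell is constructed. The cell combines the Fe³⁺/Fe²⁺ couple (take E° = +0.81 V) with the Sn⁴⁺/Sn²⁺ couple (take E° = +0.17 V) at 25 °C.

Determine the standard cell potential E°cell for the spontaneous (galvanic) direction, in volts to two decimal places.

+0.64 V

The Fe³⁺/Fe²⁺ couple has the higher reduction potential, so it is the cathode; Sn⁴⁺/Sn²⁺ is oxidised at the anode.
E°cell = E°(cathode) − E°(anode) = (+0.81) − (+0.17) = +0.64 V.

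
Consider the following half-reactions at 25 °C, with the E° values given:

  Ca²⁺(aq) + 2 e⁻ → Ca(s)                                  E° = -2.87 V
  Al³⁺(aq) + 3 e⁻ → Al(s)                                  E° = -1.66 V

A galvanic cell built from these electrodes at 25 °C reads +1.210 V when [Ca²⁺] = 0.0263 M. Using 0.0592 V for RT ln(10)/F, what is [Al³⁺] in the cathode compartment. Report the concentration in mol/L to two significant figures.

Al³⁺/Al is the cathode, Ca²⁺/Ca the anode: E°cell = +1.21 V, n = 6.
Overall reaction: 2 Al³⁺(aq) + 3 Ca(s) → 2 Al(s) + 3 Ca²⁺(aq); Q = [Ca²⁺]^3/[Al³⁺]^2.
From E = E° − (0.0592/n) log Q: log Q = (E° − E)·n/0.0592 = (+1.21 − (+1.210))·6/0.0592 = 0.0000.
So 2·log[Al³⁺] = 3·log(0.0263) − log Q = -4.7401 − (0.0000) = -4.7401; log[Al³⁺] = -4.7401 / 2 = -2.3700; [Al³⁺] = 10^(-2.3700) ≈ 0.0043 M.

0.0043 M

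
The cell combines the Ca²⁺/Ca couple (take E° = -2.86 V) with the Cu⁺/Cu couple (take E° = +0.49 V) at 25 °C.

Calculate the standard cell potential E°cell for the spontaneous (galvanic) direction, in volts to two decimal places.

The Cu⁺/Cu couple has the higher reduction potential, so it is the cathode; Ca²⁺/Ca is oxidised at the anode.
E°cell = E°(cathode) − E°(anode) = (+0.49) − (-2.86) = +3.35 V.

+3.35 V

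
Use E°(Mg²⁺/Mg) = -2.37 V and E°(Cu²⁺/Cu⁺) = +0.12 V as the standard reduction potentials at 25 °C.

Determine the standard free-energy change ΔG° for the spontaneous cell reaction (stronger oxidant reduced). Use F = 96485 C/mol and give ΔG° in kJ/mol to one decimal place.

-480.5 kJ/mol

Cu²⁺/Cu⁺ (E° = +0.12 V) is the cathode; Mg²⁺/Mg (E° = -2.37 V) is the anode, so E°cell = +2.49 V.
Balancing electrons gives n = 2 (lcm of 1 and 2).
ΔG° = −nFE° = −(2)(96485)(+2.49) = -480,495 J = -480.5 kJ/mol.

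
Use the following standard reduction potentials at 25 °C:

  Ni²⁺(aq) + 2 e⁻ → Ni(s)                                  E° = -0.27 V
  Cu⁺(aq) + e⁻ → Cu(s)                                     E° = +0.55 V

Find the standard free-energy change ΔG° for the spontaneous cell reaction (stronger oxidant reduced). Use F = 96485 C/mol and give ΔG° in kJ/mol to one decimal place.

Cu⁺/Cu (E° = +0.55 V) is the cathode; Ni²⁺/Ni (E° = -0.27 V) is the anode, so E°cell = +0.82 V.
Balancing electrons gives n = 2 (lcm of 1 and 2).
ΔG° = −nFE° = −(2)(96485)(+0.82) = -158,235 J = -158.2 kJ/mol.

-158.2 kJ/mol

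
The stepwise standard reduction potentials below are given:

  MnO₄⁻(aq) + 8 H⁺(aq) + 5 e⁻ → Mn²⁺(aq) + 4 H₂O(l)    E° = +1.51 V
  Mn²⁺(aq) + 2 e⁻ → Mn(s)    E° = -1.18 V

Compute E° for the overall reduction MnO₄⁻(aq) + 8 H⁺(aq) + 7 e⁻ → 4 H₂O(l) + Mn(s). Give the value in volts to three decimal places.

Standard free energies of sequential steps add: ΔG°₃ = ΔG°₁ + ΔG°₂, so n₃E°₃ = n₁E°₁ + n₂E°₂.
E°₃ = (5×+1.51 + 2×-1.18) / 7 = (+5.190) / 7 = +0.741 V.
E° values themselves are not directly additive — weighting by electron count is essential.

+0.741 V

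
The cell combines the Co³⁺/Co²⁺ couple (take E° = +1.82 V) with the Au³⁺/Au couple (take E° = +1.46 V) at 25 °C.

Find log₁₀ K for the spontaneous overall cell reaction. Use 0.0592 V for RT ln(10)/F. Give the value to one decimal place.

Cathode: Co³⁺/Co²⁺; anode: Au³⁺/Au. E°cell = +0.36 V, n = 3.
log K = nE°cell / 0.0592 = (3)(+0.36) / 0.0592 = 18.2.

18.2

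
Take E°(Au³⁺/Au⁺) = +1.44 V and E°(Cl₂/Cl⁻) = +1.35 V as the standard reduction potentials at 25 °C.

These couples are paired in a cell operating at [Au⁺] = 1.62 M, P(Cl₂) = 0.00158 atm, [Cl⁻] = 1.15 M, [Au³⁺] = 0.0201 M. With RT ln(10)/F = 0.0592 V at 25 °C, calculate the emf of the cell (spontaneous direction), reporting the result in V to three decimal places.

Au³⁺/Au⁺ is the cathode (higher E°), Cl₂/Cl⁻ the anode: E°cell = +1.44 − (+1.35) = +0.09 V, n = 2.
Overall: Au³⁺(aq) + 2 Cl⁻(aq) → Au⁺(aq) + Cl₂(g)
Q = [Au⁺]·P(Cl₂) / ([Au³⁺]·[Cl⁻]^2); log Q = -1.016.
E = E° − (0.0592/n) log Q = +0.09 − (0.0592/2)(-1.016) = +0.120 V.

+0.120 V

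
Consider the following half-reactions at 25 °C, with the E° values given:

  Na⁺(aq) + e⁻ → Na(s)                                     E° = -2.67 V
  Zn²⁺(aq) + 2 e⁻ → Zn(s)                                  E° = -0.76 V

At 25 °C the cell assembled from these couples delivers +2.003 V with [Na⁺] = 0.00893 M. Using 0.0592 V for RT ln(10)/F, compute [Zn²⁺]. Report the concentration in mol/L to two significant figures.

0.11 M

Zn²⁺/Zn is the cathode, Na⁺/Na the anode: E°cell = +1.91 V, n = 2.
Overall reaction: Zn²⁺(aq) + 2 Na(s) → Zn(s) + 2 Na⁺(aq); Q = [Na⁺]^2/[Zn²⁺]^1.
From E = E° − (0.0592/n) log Q: log Q = (E° − E)·n/0.0592 = (+1.91 − (+2.003))·2/0.0592 = -3.1419.
So 1·log[Zn²⁺] = 2·log(0.00893) − log Q = -4.0983 − (-3.1419) = -0.9564; [Zn²⁺] = 10^(-0.9564) ≈ 0.11 M.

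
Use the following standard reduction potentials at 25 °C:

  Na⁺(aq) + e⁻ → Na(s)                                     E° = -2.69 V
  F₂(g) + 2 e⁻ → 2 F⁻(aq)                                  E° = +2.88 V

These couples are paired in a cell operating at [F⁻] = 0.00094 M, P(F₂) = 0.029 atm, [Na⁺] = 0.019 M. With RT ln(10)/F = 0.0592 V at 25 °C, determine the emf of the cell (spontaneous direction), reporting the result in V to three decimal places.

F₂/F⁻ is the cathode (higher E°), Na⁺/Na the anode: E°cell = +2.88 − (-2.69) = +5.57 V, n = 2.
Overall: F₂(g) + 2 Na(s) → 2 F⁻(aq) + 2 Na⁺(aq)
Q = [F⁻]^2·[Na⁺]^2 / (P(F₂)); log Q = -7.959.
E = E° − (0.0592/n) log Q = +5.57 − (0.0592/2)(-7.959) = +5.806 V.

+5.806 V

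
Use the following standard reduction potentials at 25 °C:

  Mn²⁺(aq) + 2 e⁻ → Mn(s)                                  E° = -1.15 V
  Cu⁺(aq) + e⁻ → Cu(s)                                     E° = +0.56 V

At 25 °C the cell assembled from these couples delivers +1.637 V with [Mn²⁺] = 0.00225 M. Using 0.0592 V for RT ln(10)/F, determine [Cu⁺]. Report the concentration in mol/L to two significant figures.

Cu⁺/Cu is the cathode, Mn²⁺/Mn the anode: E°cell = +1.71 V, n = 2.
Overall reaction: 2 Cu⁺(aq) + Mn(s) → 2 Cu(s) + Mn²⁺(aq); Q = [Mn²⁺]^1/[Cu⁺]^2.
From E = E° − (0.0592/n) log Q: log Q = (E° − E)·n/0.0592 = (+1.71 − (+1.637))·2/0.0592 = 2.4662.
So 2·log[Cu⁺] = 1·log(0.00225) − log Q = -2.6478 − (2.4662) = -5.1140; log[Cu⁺] = -5.1140 / 2 = -2.5570; [Cu⁺] = 10^(-2.5570) ≈ 0.0028 M.

0.0028 M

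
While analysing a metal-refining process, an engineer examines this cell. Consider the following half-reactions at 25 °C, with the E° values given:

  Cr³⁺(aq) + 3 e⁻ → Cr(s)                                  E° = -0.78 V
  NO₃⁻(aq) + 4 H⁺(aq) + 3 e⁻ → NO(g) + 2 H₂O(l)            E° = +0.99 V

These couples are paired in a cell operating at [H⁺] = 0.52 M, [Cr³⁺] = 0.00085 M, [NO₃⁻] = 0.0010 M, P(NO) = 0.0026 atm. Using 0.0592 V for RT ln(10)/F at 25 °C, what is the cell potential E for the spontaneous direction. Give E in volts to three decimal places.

NO₃⁻/NO is the cathode (higher E°), Cr³⁺/Cr the anode: E°cell = +0.99 − (-0.78) = +1.77 V, n = 3.
Overall: NO₃⁻(aq) + 4 H⁺(aq) + Cr(s) → NO(g) + 2 H₂O(l) + Cr³⁺(aq)
Q = P(NO)·[Cr³⁺] / ([NO₃⁻]·[H⁺]^4); log Q = -1.520.
E = E° − (0.0592/n) log Q = +1.77 − (0.0592/3)(-1.520) = +1.800 V.

+1.800 V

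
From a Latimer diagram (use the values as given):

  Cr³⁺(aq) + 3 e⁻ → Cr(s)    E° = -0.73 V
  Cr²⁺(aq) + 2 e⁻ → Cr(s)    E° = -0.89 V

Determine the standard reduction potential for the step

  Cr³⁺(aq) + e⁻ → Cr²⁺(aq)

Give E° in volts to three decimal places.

Sequential free energies add, so n₃E°₃ = n₁E°₁ + n₂E°₂.
With n₃ = 3, and the known step contributing 2×(-0.89) V, the unknown satisfies 1·E° = 3×(-0.73) − 2×(-0.89) = -0.410.
E° = -0.410 / 1 = -0.410 V.

-0.410 V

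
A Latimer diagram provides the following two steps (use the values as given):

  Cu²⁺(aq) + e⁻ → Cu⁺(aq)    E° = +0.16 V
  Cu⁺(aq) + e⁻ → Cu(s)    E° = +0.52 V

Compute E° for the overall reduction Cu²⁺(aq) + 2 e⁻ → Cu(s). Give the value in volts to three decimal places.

Since ΔG° = −nFE° is additive over sequential reductions, n₃E°₃ = n₁E°₁ + n₂E°₂.
E°₃ = (1×+0.16 + 1×+0.52) / 2 = (+0.680) / 2 = +0.340 V.

+0.340 V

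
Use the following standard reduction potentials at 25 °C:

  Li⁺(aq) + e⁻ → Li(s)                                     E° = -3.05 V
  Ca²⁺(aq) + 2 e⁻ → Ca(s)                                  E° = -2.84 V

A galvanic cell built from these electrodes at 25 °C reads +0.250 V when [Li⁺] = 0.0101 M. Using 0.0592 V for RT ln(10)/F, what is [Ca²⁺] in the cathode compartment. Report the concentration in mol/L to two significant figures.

0.0023 M

Ca²⁺/Ca is the cathode, Li⁺/Li the anode: E°cell = +0.21 V, n = 2.
Overall reaction: Ca²⁺(aq) + 2 Li(s) → Ca(s) + 2 Li⁺(aq); Q = [Li⁺]^2/[Ca²⁺]^1.
From E = E° − (0.0592/n) log Q: log Q = (E° − E)·n/0.0592 = (+0.21 − (+0.250))·2/0.0592 = -1.3514.
So 1·log[Ca²⁺] = 2·log(0.0101) − log Q = -3.9914 − (-1.3514) = -2.6400; [Ca²⁺] = 10^(-2.6400) ≈ 0.0023 M.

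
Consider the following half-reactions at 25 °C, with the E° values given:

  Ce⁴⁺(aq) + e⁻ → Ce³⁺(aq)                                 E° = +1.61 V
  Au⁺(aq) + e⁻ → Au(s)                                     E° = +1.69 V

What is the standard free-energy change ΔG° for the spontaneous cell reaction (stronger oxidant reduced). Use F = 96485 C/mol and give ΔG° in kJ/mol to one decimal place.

-7.7 kJ/mol

Au⁺/Au (E° = +1.69 V) is the cathode; Ce⁴⁺/Ce³⁺ (E° = +1.61 V) is the anode, so E°cell = +0.08 V.
Balancing electrons gives n = 1 (lcm of 1 and 1).
ΔG° = −nFE° = −(1)(96485)(+0.08) = -7,719 J = -7.7 kJ/mol.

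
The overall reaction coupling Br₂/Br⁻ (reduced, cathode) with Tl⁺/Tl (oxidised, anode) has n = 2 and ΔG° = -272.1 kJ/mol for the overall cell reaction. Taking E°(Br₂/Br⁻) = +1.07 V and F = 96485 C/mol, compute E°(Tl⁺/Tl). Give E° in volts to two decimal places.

-0.34 V

E°cell = −ΔG°/(nF) = −(-272.1×10³)/((2)(96485)) = +1.410 V.
Since Br₂/Br⁻ is the cathode and Tl⁺/Tl the anode, E°cell = E°(Br₂/Br⁻) − E°(Tl⁺/Tl).
So E°(Tl⁺/Tl) = E°(Br₂/Br⁻) − E°cell = (+1.07) − (+1.410) = -0.34 V.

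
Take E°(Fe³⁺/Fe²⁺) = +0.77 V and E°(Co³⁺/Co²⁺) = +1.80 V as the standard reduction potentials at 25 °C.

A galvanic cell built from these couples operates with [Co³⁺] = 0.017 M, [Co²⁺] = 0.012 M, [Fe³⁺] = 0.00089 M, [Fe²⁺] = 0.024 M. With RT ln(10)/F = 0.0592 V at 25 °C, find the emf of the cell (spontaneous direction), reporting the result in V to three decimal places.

+1.124 V

Co³⁺/Co²⁺ is the cathode (higher E°), Fe³⁺/Fe²⁺ the anode: E°cell = +1.80 − (+0.77) = +1.03 V, n = 1.
Overall: Co³⁺(aq) + Fe²⁺(aq) → Co²⁺(aq) + Fe³⁺(aq)
Q = [Co²⁺]·[Fe³⁺] / ([Co³⁺]·[Fe²⁺]); log Q = -1.582.
E = E° − (0.0592/n) log Q = +1.03 − (0.0592/1)(-1.582) = +1.124 V.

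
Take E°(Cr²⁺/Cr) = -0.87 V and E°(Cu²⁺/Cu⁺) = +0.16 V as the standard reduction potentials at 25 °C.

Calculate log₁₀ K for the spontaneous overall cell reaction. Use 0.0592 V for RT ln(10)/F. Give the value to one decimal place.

Cathode: Cu²⁺/Cu⁺; anode: Cr²⁺/Cr. E°cell = +1.03 V, n = 2.
log K = nE°cell / 0.0592 = (2)(+1.03) / 0.0592 = 34.8.

34.8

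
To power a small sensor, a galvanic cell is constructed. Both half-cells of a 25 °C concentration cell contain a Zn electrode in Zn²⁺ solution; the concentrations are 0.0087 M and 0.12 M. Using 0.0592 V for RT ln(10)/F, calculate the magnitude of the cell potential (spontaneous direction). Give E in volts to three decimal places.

For a concentration cell E°cell = 0. The 0.12 M side is the cathode (reduction is favoured where [Zn²⁺] is higher).
With n = 2, E = −(0.0592/2) log([Zn²⁺]ₐₙ/[Zn²⁺]꜀ₐₜ) = −(0.0592/2) log(0.0087/0.12) = −(0.0592/2)(-1.140) = +0.034 V.

+0.034 V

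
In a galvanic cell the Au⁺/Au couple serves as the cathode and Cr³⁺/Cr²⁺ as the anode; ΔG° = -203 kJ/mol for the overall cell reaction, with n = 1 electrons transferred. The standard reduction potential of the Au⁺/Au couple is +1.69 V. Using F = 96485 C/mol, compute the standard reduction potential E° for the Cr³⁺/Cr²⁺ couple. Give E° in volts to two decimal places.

-0.41 V

E°cell = −ΔG°/(nF) = −(-203×10³)/((1)(96485)) = +2.104 V.
Since Au⁺/Au is the cathode and Cr³⁺/Cr²⁺ the anode, E°cell = E°(Au⁺/Au) − E°(Cr³⁺/Cr²⁺).
So E°(Cr³⁺/Cr²⁺) = E°(Au⁺/Au) − E°cell = (+1.69) − (+2.104) = -0.41 V.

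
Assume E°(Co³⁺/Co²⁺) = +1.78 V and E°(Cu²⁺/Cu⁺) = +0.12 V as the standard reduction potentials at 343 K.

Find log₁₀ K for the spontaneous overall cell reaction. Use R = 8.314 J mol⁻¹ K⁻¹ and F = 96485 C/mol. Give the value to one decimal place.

Cathode: Co³⁺/Co²⁺; anode: Cu²⁺/Cu⁺. E°cell = (+1.78) − (+0.12) = +1.66 V, with n = 1.
ΔG° = −nFE° = −RT ln K, so ln K = nFE°/(RT) = (1)(96485)(+1.66) / ((8.314)(343)) = 56.165.
log₁₀ K = 56.165 / ln 10 = 24.4.

24.4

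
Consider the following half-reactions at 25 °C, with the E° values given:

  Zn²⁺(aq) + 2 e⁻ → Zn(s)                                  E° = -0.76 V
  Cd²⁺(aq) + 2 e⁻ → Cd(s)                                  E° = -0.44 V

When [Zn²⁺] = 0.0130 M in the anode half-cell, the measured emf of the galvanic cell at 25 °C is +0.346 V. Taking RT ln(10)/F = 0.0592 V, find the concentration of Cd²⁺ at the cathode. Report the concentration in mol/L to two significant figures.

0.098 M

Cd²⁺/Cd is the cathode, Zn²⁺/Zn the anode: E°cell = +0.32 V, n = 2.
Overall reaction: Cd²⁺(aq) + Zn(s) → Cd(s) + Zn²⁺(aq); Q = [Zn²⁺]^1/[Cd²⁺]^1.
From E = E° − (0.0592/n) log Q: log Q = (E° − E)·n/0.0592 = (+0.32 − (+0.346))·2/0.0592 = -0.8784.
So 1·log[Cd²⁺] = 1·log(0.013) − log Q = -1.8861 − (-0.8784) = -1.0077; [Cd²⁺] = 10^(-1.0077) ≈ 0.098 M.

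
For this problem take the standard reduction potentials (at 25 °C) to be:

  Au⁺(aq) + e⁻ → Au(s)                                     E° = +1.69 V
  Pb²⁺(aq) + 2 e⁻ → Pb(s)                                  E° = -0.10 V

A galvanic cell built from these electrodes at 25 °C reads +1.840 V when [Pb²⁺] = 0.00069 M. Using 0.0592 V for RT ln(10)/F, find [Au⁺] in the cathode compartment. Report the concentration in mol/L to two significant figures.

0.18 M

Au⁺/Au is the cathode, Pb²⁺/Pb the anode: E°cell = +1.79 V, n = 2.
Overall reaction: 2 Au⁺(aq) + Pb(s) → 2 Au(s) + Pb²⁺(aq); Q = [Pb²⁺]^1/[Au⁺]^2.
From E = E° − (0.0592/n) log Q: log Q = (E° − E)·n/0.0592 = (+1.79 − (+1.840))·2/0.0592 = -1.6892.
So 2·log[Au⁺] = 1·log(0.00069) − log Q = -3.1612 − (-1.6892) = -1.4720; log[Au⁺] = -1.4720 / 2 = -0.7360; [Au⁺] = 10^(-0.7360) ≈ 0.18 M.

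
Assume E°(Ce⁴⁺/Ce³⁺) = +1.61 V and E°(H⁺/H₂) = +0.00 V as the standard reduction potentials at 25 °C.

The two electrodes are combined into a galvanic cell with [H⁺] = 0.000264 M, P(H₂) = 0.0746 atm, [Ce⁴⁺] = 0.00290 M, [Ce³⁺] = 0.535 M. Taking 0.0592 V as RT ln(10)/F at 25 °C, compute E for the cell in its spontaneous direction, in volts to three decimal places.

+1.654 V

Ce⁴⁺/Ce³⁺ is the cathode (higher E°), H⁺/H₂ the anode: E°cell = +1.61 − (+0.00) = +1.61 V, n = 2.
Overall: 2 Ce⁴⁺(aq) + H₂(g) → 2 Ce³⁺(aq) + 2 H⁺(aq)
Q = [Ce³⁺]^2·[H⁺]^2 / ([Ce⁴⁺]^2·P(H₂)); log Q = -1.498.
E = E° − (0.0592/n) log Q = +1.61 − (0.0592/2)(-1.498) = +1.654 V.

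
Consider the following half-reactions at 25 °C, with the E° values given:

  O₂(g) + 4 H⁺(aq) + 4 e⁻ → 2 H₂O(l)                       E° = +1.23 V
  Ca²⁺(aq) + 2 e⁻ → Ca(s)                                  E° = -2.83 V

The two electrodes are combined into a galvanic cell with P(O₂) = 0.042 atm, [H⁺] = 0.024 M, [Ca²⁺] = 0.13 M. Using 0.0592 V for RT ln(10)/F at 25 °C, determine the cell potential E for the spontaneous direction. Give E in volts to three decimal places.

+3.970 V

O₂/H₂O is the cathode (higher E°), Ca²⁺/Ca the anode: E°cell = +1.23 − (-2.83) = +4.06 V, n = 4.
Overall: O₂(g) + 4 H⁺(aq) + 2 Ca(s) → 2 H₂O(l) + 2 Ca²⁺(aq)
Q = [Ca²⁺]^2 / (P(O₂)·[H⁺]^4); log Q = 6.084.
E = E° − (0.0592/n) log Q = +4.06 − (0.0592/4)(6.084) = +3.970 V.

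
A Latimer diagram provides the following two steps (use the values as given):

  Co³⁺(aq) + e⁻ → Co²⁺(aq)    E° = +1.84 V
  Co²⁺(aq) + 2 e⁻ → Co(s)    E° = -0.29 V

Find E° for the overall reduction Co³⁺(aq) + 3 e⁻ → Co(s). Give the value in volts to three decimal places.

Standard free energies of sequential steps add: ΔG°₃ = ΔG°₁ + ΔG°₂, so n₃E°₃ = n₁E°₁ + n₂E°₂.
E°₃ = (1×+1.84 + 2×-0.29) / 3 = (+1.260) / 3 = +0.420 V.

+0.420 V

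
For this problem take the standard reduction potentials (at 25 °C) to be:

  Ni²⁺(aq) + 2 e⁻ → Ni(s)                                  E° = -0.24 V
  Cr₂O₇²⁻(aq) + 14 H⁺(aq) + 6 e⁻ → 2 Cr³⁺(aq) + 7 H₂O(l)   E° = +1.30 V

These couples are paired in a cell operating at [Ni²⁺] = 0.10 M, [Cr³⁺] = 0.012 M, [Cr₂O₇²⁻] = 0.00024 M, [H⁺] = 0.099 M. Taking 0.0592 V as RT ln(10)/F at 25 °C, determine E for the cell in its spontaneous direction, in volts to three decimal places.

+1.433 V

Cr₂O₇²⁻/Cr³⁺ is the cathode (higher E°), Ni²⁺/Ni the anode: E°cell = +1.30 − (-0.24) = +1.54 V, n = 6.
Overall: Cr₂O₇²⁻(aq) + 14 H⁺(aq) + 3 Ni(s) → 2 Cr³⁺(aq) + 7 H₂O(l) + 3 Ni²⁺(aq)
Q = [Cr³⁺]^2·[Ni²⁺]^3 / ([Cr₂O₇²⁻]·[H⁺]^14); log Q = 10.839.
E = E° − (0.0592/n) log Q = +1.54 − (0.0592/6)(10.839) = +1.433 V.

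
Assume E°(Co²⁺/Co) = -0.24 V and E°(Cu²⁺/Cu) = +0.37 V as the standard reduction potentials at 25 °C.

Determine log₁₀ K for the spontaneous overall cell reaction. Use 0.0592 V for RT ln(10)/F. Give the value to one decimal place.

20.6

Cathode: Cu²⁺/Cu; anode: Co²⁺/Co. E°cell = +0.61 V, n = 2.
log K = nE°cell / 0.0592 = (2)(+0.61) / 0.0592 = 20.6.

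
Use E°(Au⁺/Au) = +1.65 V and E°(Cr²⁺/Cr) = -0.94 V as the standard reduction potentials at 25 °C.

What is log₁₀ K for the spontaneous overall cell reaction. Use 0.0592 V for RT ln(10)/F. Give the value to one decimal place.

87.5

Cathode: Au⁺/Au; anode: Cr²⁺/Cr. E°cell = +2.59 V, n = 2.
log K = nE°cell / 0.0592 = (2)(+2.59) / 0.0592 = 87.5.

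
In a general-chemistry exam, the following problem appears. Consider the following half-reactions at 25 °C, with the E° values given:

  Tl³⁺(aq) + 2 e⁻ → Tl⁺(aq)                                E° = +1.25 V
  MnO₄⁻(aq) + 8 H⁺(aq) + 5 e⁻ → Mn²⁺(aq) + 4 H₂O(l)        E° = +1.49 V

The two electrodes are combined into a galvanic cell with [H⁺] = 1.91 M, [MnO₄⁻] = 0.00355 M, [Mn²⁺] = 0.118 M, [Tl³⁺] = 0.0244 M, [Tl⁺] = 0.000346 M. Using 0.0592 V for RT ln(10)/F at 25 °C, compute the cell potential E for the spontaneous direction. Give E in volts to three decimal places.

+0.194 V

MnO₄⁻/Mn²⁺ is the cathode (higher E°), Tl³⁺/Tl⁺ the anode: E°cell = +1.49 − (+1.25) = +0.24 V, n = 10.
Overall: 2 MnO₄⁻(aq) + 16 H⁺(aq) + 5 Tl⁺(aq) → 2 Mn²⁺(aq) + 8 H₂O(l) + 5 Tl³⁺(aq)
Q = [Mn²⁺]^2·[Tl³⁺]^5 / ([MnO₄⁻]^2·[H⁺]^16·[Tl⁺]^5); log Q = 7.788.
E = E° − (0.0592/n) log Q = +0.24 − (0.0592/10)(7.788) = +0.194 V.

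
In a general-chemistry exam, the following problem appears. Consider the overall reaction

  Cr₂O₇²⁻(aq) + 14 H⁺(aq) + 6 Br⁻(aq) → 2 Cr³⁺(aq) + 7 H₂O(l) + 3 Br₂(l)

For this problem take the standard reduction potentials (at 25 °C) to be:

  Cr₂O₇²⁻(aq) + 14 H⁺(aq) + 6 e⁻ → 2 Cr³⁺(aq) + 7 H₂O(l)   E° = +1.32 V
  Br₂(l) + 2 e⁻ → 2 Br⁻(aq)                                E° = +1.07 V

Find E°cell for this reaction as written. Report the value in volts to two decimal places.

The Cr₂O₇²⁻/Cr³⁺ couple has the higher reduction potential, so it is the cathode; Br₂/Br⁻ is oxidised at the anode.
E°cell = E°(cathode) − E°(anode) = (+1.32) − (+1.07) = +0.25 V.

+0.25 V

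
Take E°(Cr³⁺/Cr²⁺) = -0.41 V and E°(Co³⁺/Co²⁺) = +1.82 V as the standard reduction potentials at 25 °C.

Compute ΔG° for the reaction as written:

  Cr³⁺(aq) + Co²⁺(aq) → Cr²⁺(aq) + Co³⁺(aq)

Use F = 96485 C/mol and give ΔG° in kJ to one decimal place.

As written, Cr³⁺/Cr²⁺ is reduced (cathode) and Co³⁺/Co²⁺ is oxidised (anode), so E°cell = (-0.41) − (+1.82) = -2.23 V.
Balancing electrons gives n = 1.
ΔG° = −nFE° = −(1)(96485)(-2.23) = 215,162 J = +215.2 kJ.

+215.2 kJ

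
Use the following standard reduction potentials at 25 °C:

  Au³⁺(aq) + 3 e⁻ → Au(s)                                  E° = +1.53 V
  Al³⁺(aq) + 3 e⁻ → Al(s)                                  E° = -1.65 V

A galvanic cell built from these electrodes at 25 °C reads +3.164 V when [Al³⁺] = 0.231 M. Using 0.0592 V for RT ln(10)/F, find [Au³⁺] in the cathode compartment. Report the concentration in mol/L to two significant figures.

Au³⁺/Au is the cathode, Al³⁺/Al the anode: E°cell = +3.18 V, n = 3.
Overall reaction: Au³⁺(aq) + Al(s) → Au(s) + Al³⁺(aq); Q = [Al³⁺]^1/[Au³⁺]^1.
From E = E° − (0.0592/n) log Q: log Q = (E° − E)·n/0.0592 = (+3.18 − (+3.164))·3/0.0592 = 0.8108.
So 1·log[Au³⁺] = 1·log(0.231) − log Q = -0.6364 − (0.8108) = -1.4472; [Au³⁺] = 10^(-1.4472) ≈ 0.036 M.

0.036 M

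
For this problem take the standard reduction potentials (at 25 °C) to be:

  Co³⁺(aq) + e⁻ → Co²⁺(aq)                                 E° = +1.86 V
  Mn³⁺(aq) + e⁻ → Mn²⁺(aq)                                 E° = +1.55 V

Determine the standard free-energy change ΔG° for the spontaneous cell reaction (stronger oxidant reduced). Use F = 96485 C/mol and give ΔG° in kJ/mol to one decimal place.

Co³⁺/Co²⁺ (E° = +1.86 V) is the cathode; Mn³⁺/Mn²⁺ (E° = +1.55 V) is the anode, so E°cell = +0.31 V.
Balancing electrons gives n = 1 (lcm of 1 and 1).
ΔG° = −nFE° = −(1)(96485)(+0.31) = -29,910 J = -29.9 kJ/mol.

-29.9 kJ/mol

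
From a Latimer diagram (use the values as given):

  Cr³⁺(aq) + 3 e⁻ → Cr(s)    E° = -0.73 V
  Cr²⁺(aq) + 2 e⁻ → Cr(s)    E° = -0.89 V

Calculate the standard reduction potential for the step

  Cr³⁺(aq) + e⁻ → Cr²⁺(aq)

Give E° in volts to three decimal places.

-0.410 V

Sequential free energies add, so n₃E°₃ = n₁E°₁ + n₂E°₂.
With n₃ = 3, and the known step contributing 2×(-0.89) V, the unknown satisfies 1·E° = 3×(-0.73) − 2×(-0.89) = -0.410.
E° = -0.410 / 1 = -0.410 V.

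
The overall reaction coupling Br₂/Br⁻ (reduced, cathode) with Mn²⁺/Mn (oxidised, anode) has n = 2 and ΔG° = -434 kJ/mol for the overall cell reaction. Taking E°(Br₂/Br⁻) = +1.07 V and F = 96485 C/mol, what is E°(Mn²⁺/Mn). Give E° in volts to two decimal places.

-1.18 V

E°cell = −ΔG°/(nF) = −(-434×10³)/((2)(96485)) = +2.249 V.
Since Br₂/Br⁻ is the cathode and Mn²⁺/Mn the anode, E°cell = E°(Br₂/Br⁻) − E°(Mn²⁺/Mn).
So E°(Mn²⁺/Mn) = E°(Br₂/Br⁻) − E°cell = (+1.07) − (+2.249) = -1.18 V.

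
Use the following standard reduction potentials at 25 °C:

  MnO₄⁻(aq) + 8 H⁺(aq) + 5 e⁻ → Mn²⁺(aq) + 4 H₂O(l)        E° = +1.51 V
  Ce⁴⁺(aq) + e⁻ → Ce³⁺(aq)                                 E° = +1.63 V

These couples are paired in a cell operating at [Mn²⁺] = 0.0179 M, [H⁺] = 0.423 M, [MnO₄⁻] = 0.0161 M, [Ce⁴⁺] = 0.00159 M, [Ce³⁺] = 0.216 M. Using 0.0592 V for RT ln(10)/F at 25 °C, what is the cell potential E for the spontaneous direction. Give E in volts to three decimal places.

+0.030 V

Ce⁴⁺/Ce³⁺ is the cathode (higher E°), MnO₄⁻/Mn²⁺ the anode: E°cell = +1.63 − (+1.51) = +0.12 V, n = 5.
Overall: 5 Ce⁴⁺(aq) + Mn²⁺(aq) + 4 H₂O(l) → 5 Ce³⁺(aq) + MnO₄⁻(aq) + 8 H⁺(aq)
Q = [Ce³⁺]^5·[MnO₄⁻]·[H⁺]^8 / ([Ce⁴⁺]^5·[Mn²⁺]); log Q = 7.630.
E = E° − (0.0592/n) log Q = +0.12 − (0.0592/5)(7.630) = +0.030 V.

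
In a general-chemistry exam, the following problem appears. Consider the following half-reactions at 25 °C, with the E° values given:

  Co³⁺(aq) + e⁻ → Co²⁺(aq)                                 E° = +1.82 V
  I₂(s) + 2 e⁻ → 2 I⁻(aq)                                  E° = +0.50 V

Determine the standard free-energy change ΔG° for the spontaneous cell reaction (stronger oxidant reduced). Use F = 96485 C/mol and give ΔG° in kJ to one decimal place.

Co³⁺/Co²⁺ (E° = +1.82 V) is the cathode; I₂/I⁻ (E° = +0.50 V) is the anode, so E°cell = +1.32 V.
Balancing electrons gives n = 2 (lcm of 1 and 2).
ΔG° = −nFE° = −(2)(96485)(+1.32) = -254,720 J = -254.7 kJ.

-254.7 kJ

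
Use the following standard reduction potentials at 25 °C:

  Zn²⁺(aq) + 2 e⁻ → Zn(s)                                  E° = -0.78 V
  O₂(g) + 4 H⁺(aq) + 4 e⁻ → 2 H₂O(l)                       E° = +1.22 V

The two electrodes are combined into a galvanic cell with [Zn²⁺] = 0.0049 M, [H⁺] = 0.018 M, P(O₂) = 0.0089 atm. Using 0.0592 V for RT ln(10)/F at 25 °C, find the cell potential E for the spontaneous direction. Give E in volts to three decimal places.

O₂/H₂O is the cathode (higher E°), Zn²⁺/Zn the anode: E°cell = +1.22 − (-0.78) = +2.00 V, n = 4.
Overall: O₂(g) + 4 H⁺(aq) + 2 Zn(s) → 2 H₂O(l) + 2 Zn²⁺(aq)
Q = [Zn²⁺]^2 / (P(O₂)·[H⁺]^4); log Q = 4.410.
E = E° − (0.0592/n) log Q = +2.00 − (0.0592/4)(4.410) = +1.935 V.

+1.935 V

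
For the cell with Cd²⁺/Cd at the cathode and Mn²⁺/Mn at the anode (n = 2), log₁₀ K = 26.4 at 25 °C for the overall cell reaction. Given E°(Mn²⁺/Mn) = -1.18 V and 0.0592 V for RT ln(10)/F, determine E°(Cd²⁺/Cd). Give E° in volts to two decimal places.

-0.40 V

E°cell = (0.0592/n)·log K = (0.0592/2)(26.4) = +0.781 V.
Since Cd²⁺/Cd is the cathode and Mn²⁺/Mn the anode, E°cell = E°(Cd²⁺/Cd) − E°(Mn²⁺/Mn).
So E°(Cd²⁺/Cd) = E°cell + E°(Mn²⁺/Mn) = +0.781 + (-1.18) = -0.40 V.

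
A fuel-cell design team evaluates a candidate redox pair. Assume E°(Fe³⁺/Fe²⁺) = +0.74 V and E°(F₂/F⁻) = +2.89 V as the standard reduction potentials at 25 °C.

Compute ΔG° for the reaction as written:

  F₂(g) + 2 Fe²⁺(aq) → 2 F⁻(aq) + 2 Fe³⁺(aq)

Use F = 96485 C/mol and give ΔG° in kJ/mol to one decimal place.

As written, F₂/F⁻ is reduced (cathode) and Fe³⁺/Fe²⁺ is oxidised (anode), so E°cell = (+2.89) − (+0.74) = +2.15 V.
Balancing electrons gives n = 2.
ΔG° = −nFE° = −(2)(96485)(+2.15) = -414,886 J = -414.9 kJ/mol.

-414.9 kJ/mol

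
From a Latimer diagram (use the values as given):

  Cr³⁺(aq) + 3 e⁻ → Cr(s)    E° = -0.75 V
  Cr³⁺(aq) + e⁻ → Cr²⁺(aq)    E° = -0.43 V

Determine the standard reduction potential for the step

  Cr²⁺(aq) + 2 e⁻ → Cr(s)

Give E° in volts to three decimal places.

Sequential free energies add, so n₃E°₃ = n₁E°₁ + n₂E°₂.
With n₃ = 3, and the known step contributing 1×(-0.43) V, the unknown satisfies 2·E° = 3×(-0.75) − 1×(-0.43) = -1.820.
E° = -1.820 / 2 = -0.910 V.

-0.910 V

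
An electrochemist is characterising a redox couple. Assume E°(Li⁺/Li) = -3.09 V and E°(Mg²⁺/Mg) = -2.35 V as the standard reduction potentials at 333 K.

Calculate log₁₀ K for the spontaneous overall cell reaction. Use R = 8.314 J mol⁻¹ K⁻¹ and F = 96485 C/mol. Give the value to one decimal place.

22.4

Cathode: Mg²⁺/Mg; anode: Li⁺/Li. E°cell = (-2.35) − (-3.09) = +0.74 V, with n = 2.
ΔG° = −nFE° = −RT ln K, so ln K = nFE°/(RT) = (2)(96485)(+0.74) / ((8.314)(333)) = 51.578.
log₁₀ K = 51.578 / ln 10 = 22.4.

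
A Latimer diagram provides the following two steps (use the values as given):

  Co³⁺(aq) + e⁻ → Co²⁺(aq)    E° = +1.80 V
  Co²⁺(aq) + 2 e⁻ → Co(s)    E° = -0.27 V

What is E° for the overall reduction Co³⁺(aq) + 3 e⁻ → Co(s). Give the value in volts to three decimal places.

+0.420 V

Since ΔG° = −nFE° is additive over sequential reductions, n₃E°₃ = n₁E°₁ + n₂E°₂.
E°₃ = (1×+1.80 + 2×-0.27) / 3 = (+1.260) / 3 = +0.420 V.
Simply averaging or adding the two E° values would be wrong; the electron-weighted sum is required.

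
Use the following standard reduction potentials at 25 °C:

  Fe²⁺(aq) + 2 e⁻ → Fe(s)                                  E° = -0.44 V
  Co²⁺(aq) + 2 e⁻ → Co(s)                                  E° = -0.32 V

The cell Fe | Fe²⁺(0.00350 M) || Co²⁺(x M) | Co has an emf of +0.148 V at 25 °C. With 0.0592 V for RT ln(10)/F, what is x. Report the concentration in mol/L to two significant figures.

Co²⁺/Co is the cathode, Fe²⁺/Fe the anode: E°cell = +0.12 V, n = 2.
Overall reaction: Co²⁺(aq) + Fe(s) → Co(s) + Fe²⁺(aq); Q = [Fe²⁺]^1/[Co²⁺]^1.
From E = E° − (0.0592/n) log Q: log Q = (E° − E)·n/0.0592 = (+0.12 − (+0.148))·2/0.0592 = -0.9459.
So 1·log[Co²⁺] = 1·log(0.0035) − log Q = -2.4559 − (-0.9459) = -1.5100; [Co²⁺] = 10^(-1.5100) ≈ 0.031 M.

0.031 M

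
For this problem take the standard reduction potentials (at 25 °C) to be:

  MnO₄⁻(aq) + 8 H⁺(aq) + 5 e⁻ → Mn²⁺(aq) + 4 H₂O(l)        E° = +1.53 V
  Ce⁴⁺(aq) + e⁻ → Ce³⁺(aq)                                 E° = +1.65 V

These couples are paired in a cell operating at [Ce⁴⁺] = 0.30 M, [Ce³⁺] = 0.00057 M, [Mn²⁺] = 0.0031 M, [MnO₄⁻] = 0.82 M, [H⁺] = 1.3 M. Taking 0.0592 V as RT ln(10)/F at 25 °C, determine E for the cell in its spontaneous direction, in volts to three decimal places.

+0.242 V

Ce⁴⁺/Ce³⁺ is the cathode (higher E°), MnO₄⁻/Mn²⁺ the anode: E°cell = +1.65 − (+1.53) = +0.12 V, n = 5.
Overall: 5 Ce⁴⁺(aq) + Mn²⁺(aq) + 4 H₂O(l) → 5 Ce³⁺(aq) + MnO₄⁻(aq) + 8 H⁺(aq)
Q = [Ce³⁺]^5·[MnO₄⁻]·[H⁺]^8 / ([Ce⁴⁺]^5·[Mn²⁺]); log Q = -10.272.
E = E° − (0.0592/n) log Q = +0.12 − (0.0592/5)(-10.272) = +0.242 V.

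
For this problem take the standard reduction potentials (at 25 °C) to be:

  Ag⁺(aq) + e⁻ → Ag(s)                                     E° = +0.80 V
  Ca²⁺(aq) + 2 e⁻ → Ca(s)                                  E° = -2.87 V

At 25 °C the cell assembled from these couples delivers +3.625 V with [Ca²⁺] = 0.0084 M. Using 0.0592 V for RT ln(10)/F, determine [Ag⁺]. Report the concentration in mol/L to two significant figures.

0.016 M

Ag⁺/Ag is the cathode, Ca²⁺/Ca the anode: E°cell = +3.67 V, n = 2.
Overall reaction: 2 Ag⁺(aq) + Ca(s) → 2 Ag(s) + Ca²⁺(aq); Q = [Ca²⁺]^1/[Ag⁺]^2.
From E = E° − (0.0592/n) log Q: log Q = (E° − E)·n/0.0592 = (+3.67 − (+3.625))·2/0.0592 = 1.5203.
So 2·log[Ag⁺] = 1·log(0.0084) − log Q = -2.0757 − (1.5203) = -3.5960; log[Ag⁺] = -3.5960 / 2 = -1.7980; [Ag⁺] = 10^(-1.7980) ≈ 0.016 M.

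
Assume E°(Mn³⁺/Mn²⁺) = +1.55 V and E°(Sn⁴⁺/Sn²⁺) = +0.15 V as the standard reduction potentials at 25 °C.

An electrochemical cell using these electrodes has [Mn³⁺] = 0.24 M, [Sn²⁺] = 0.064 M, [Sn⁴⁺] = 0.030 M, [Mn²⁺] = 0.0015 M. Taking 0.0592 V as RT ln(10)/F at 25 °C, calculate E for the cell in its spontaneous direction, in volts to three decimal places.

Mn³⁺/Mn²⁺ is the cathode (higher E°), Sn⁴⁺/Sn²⁺ the anode: E°cell = +1.55 − (+0.15) = +1.40 V, n = 2.
Overall: 2 Mn³⁺(aq) + Sn²⁺(aq) → 2 Mn²⁺(aq) + Sn⁴⁺(aq)
Q = [Mn²⁺]^2·[Sn⁴⁺] / ([Mn³⁺]^2·[Sn²⁺]); log Q = -4.737.
E = E° − (0.0592/n) log Q = +1.40 − (0.0592/2)(-4.737) = +1.540 V.

+1.540 V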